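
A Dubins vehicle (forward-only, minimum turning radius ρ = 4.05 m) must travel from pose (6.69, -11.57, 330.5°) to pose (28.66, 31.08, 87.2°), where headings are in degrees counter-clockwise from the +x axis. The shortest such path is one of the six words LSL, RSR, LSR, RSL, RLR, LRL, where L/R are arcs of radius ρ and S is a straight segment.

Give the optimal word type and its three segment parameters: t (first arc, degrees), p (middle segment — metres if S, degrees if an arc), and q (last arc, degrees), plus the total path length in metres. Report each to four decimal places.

Let ψ = atan2(Δy, Δx) = atan2(42.65, 21.97) = 62.7460° be the start→goal bearing.
Normalize: d = |goal − start| / ρ = 47.976071/4.05 = 11.845943, α = (θ_start − ψ) mod 360° = 267.7540° = 4.673190 rad, β = (θ_goal − ψ) mod 360° = 24.4540° = 0.426804 rad.
Common terms: sin α = -0.999232, cos α = -0.039189, sin β = 0.413963, cos β = 0.910294, cos(α−β) = -0.449319, d² = 140.326377. Work in radians in the unit-radius frame; every candidate has L = ρ·(t + p + q).
LSL: p² = 2 + d² − 2cos(α−β) + 2d(sin α − sin β) = 109.743759; p = √p² = 10.475866; φ = atan2(cos β − cos α, d + sin α − sin β) = 0.090760 rad; t = (φ − α) mod 2π = 1.700756 rad, q = (β − φ) mod 2π = 0.336044 rad → L = 4.05·(1.700756 + 10.475866 + 0.336044) = 4.05·12.512665 = 50.676292 m
RSR: p² = 2 + d² − 2cos(α−β) + 2d(sin β − sin α) = 176.706271; p = √p² = 13.293091; φ = atan2(cos α − cos β, d − sin α + sin β) = -0.071488 rad; t = (α − φ) mod 2π = 4.744677 rad, q = (φ − β) mod 2π = 5.784894 rad → L = 4.05·(4.744677 + 13.293091 + 5.784894) = 4.05·23.822662 = 96.481783 m
LSR: p² = d² − 2 + 2cos(α−β) + 2d(sin α + sin β) = 123.561622; p = √p² = 11.115828; φ = atan2(−cos α − cos β, d + sin α + sin β) − atan2(−2, p) = 0.100815 rad; t = (φ − α) mod 2π = 1.710810 rad, q = (φ − β) mod 2π = 5.957196 rad → L = 4.05·(1.710810 + 11.115828 + 5.957196) = 4.05·18.783834 = 76.074529 m
RSL: p² = d² − 2 + 2cos(α−β) − 2d(sin α + sin β) = 151.293857; p = √p² = 12.300157; φ = atan2(cos α + cos β, d − sin α − sin β) − atan2(2, p) = -0.091229 rad; t = (α − φ) mod 2π = 4.764419 rad, q = (β − φ) mod 2π = 0.518033 rad → L = 4.05·(4.764419 + 12.300157 + 0.518033) = 4.05·17.582609 = 71.209564 m
RLR: c = (6 − d² + 2cos(α−β) + 2d(sin α − sin β))/8 = -21.088284, |c| > 1 → infeasible
LRL: c = (6 − d² + 2cos(α−β) − 2d(sin α − sin β))/8 = -12.717970, |c| > 1 → infeasible
Shortest: LSL with L = 50.676292 m ≈ 50.6763 m
Convert LSL to answer units (arcs ×180/π): t = 1.700756·180/π = 97.4461°, p = ρ·p = 4.05·10.475866 = 42.4273 m, q = 0.336044·180/π = 19.2539°, L = 50.6763 m.

LSL: t = 97.4461°, p = 42.4273 m, q = 19.2539°, L = 50.6763 m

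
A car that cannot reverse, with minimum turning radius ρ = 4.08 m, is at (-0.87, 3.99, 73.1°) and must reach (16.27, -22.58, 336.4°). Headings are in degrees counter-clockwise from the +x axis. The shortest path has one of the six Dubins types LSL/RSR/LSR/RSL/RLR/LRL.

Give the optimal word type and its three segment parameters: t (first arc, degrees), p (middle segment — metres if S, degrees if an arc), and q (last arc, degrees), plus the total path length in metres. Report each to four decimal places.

RSL: t = 146.7154°, p = 24.9606 m, q = 50.0154°, L = 38.9697 m

Let ψ = atan2(Δy, Δx) = atan2(-26.57, 17.14) = -57.1744° be the start→goal bearing.
Normalize: d = |goal − start| / ρ = 31.618737/4.08 = 7.749690, α = (θ_start − ψ) mod 360° = 130.2744° = 2.273717 rad, β = (θ_goal − ψ) mod 360° = 33.5744° = 0.585984 rad.
Common terms: sin α = 0.762957, cos α = -0.646449, sin β = 0.553019, cos β = 0.833168, cos(α−β) = -0.116671, d² = 60.057700. Work in radians in the unit-radius frame; every candidate has L = ρ·(t + p + q).
LSL: p² = 2 + d² − 2cos(α−β) + 2d(sin α − sin β) = 65.544947; p = √p² = 8.095983; φ = atan2(cos β − cos α, d + sin α − sin β) = 0.183792 rad; t = (φ − α) mod 2π = 4.193260 rad, q = (β − φ) mod 2π = 0.402191 rad → L = 4.08·(4.193260 + 8.095983 + 0.402191) = 4.08·12.691435 = 51.781056 m
RSR: p² = 2 + d² − 2cos(α−β) + 2d(sin β − sin α) = 59.037136; p = √p² = 7.683563; φ = atan2(cos α − cos β, d − sin α + sin β) = -0.193780 rad; t = (α − φ) mod 2π = 2.467497 rad, q = (φ − β) mod 2π = 5.503422 rad → L = 4.08·(2.467497 + 7.683563 + 5.503422) = 4.08·15.654481 = 63.870284 m
LSR: p² = d² − 2 + 2cos(α−β) + 2d(sin α + sin β) = 78.221181; p = √p² = 8.844274; φ = atan2(−cos α − cos β, d + sin α + sin β) − atan2(−2, p) = 0.201801 rad; t = (φ − α) mod 2π = 4.211269 rad, q = (φ − β) mod 2π = 5.899002 rad → L = 4.08·(4.211269 + 8.844274 + 5.899002) = 4.08·18.954545 = 77.334546 m
RSL: p² = d² − 2 + 2cos(α−β) − 2d(sin α + sin β) = 37.427536; p = √p² = 6.117805; φ = atan2(cos α + cos β, d − sin α − sin β) − atan2(2, p) = -0.286949 rad; t = (α − φ) mod 2π = 2.560666 rad, q = (β − φ) mod 2π = 0.872933 rad → L = 4.08·(2.560666 + 6.117805 + 0.872933) = 4.08·9.551404 = 38.969727 m
RLR: c = (6 − d² + 2cos(α−β) + 2d(sin α − sin β))/8 = -6.379642, |c| > 1 → infeasible
LRL: c = (6 − d² + 2cos(α−β) − 2d(sin α − sin β))/8 = -7.193118, |c| > 1 → infeasible
Shortest: RSL with L = 38.969727 m ≈ 38.9697 m
Convert RSL to answer units (arcs ×180/π): t = 2.560666·180/π = 146.7154°, p = ρ·p = 4.08·6.117805 = 24.9606 m, q = 0.872933·180/π = 50.0154°, L = 38.9697 m.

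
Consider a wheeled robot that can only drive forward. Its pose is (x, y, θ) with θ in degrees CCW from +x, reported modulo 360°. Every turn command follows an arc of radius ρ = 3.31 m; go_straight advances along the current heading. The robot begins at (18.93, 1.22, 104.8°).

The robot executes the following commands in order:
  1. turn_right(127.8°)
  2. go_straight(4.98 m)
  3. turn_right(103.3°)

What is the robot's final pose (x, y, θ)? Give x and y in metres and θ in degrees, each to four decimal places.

(29.3819, -1.8399, 233.7000°)

set_pose: (x, y, θ) = (18.9300, 1.2200, 104.8000°), ρ = 3.31
turn_right(127.8°): centre at ρ to the right, rotate −127.8° → (23.4235, 5.1124, -23.0000° ≡ 337.0000°)
go_straight(4.98): x += 4.98·cos θ, y += 4.98·sin θ → (28.0076, 3.1666, 337.0000°)
turn_right(103.3°): centre at ρ to the right, rotate −103.3° → (29.3819, -1.8399, 233.7000°)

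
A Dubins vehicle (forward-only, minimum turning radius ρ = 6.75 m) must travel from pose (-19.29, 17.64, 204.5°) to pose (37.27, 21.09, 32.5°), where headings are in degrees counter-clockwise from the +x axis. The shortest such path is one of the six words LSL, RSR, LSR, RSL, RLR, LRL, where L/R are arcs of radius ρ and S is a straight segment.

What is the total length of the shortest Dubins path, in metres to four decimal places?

Let ψ = atan2(Δy, Δx) = atan2(3.45, 56.56) = 3.4906° be the start→goal bearing.
Normalize: d = |goal − start| / ρ = 56.665122/6.75 = 8.394833, α = (θ_start − ψ) mod 360° = 201.0094° = 3.508277 rad, β = (θ_goal − ψ) mod 360° = 29.0094° = 0.506310 rad.
Common terms: sin α = -0.358522, cos α = -0.933521, sin β = 0.484954, cos β = 0.874540, cos(α−β) = -0.990268, d² = 70.473220. Work in radians in the unit-radius frame; every candidate has L = ρ·(t + p + q).
LSL: p² = 2 + d² − 2cos(α−β) + 2d(sin α − sin β) = 60.292083; p = √p² = 7.764798; φ = atan2(cos β − cos α, d + sin α − sin β) = 0.235011 rad; t = (φ − α) mod 2π = 3.009920 rad, q = (β − φ) mod 2π = 0.271299 rad → L = 6.75·(3.009920 + 7.764798 + 0.271299) = 6.75·11.046017 = 74.560612 m
RSR: p² = 2 + d² − 2cos(α−β) + 2d(sin β − sin α) = 88.615430; p = √p² = 9.413577; φ = atan2(cos α − cos β, d − sin α + sin β) = -0.193270 rad; t = (α − φ) mod 2π = 3.701547 rad, q = (φ − β) mod 2π = 5.583605 rad → L = 6.75·(3.701547 + 9.413577 + 5.583605) = 6.75·18.698729 = 126.216418 m
LSR: p² = d² − 2 + 2cos(α−β) + 2d(sin α + sin β) = 68.615434; p = √p² = 8.283443; φ = atan2(−cos α − cos β, d + sin α + sin β) − atan2(−2, p) = 0.243833 rad; t = (φ − α) mod 2π = 3.018742 rad, q = (φ − β) mod 2π = 6.020708 rad → L = 6.75·(3.018742 + 8.283443 + 6.020708) = 6.75·17.322893 = 116.929526 m
RSL: p² = d² − 2 + 2cos(α−β) − 2d(sin α + sin β) = 64.369934; p = √p² = 8.023088; φ = atan2(cos α + cos β, d − sin α − sin β) − atan2(2, p) = -0.251435 rad; t = (α − φ) mod 2π = 3.759711 rad, q = (β − φ) mod 2π = 0.757745 rad → L = 6.75·(3.759711 + 8.023088 + 0.757745) = 6.75·12.540544 = 84.648671 m
RLR: c = (6 − d² + 2cos(α−β) + 2d(sin α − sin β))/8 = -10.076929, |c| > 1 → infeasible
LRL: c = (6 − d² + 2cos(α−β) − 2d(sin α − sin β))/8 = -6.536510, |c| > 1 → infeasible
Shortest: LSL with L = 74.560612 m ≈ 74.5606 m

74.5606 m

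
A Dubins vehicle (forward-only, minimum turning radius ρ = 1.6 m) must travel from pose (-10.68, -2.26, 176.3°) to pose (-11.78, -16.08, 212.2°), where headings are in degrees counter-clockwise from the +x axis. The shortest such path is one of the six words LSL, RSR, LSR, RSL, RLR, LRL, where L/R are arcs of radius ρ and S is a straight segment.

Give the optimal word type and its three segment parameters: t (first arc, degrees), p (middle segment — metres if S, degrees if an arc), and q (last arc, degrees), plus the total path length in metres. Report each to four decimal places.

LSR: t = 100.9159°, p = 10.5510 m, q = 65.0159°, L = 15.1847 m

Let ψ = atan2(Δy, Δx) = atan2(-13.82, -1.10) = -94.5509° be the start→goal bearing.
Normalize: d = |goal − start| / ρ = 13.863708/1.6 = 8.664818, α = (θ_start − ψ) mod 360° = 270.8509° = 4.727239 rad, β = (θ_goal − ψ) mod 360° = 306.7509° = 5.353812 rad.
Common terms: sin α = -0.999890, cos α = 0.014850, sin β = -0.801245, cos β = 0.598337, cos(α−β) = 0.810042, d² = 75.079062. Work in radians in the unit-radius frame; every candidate has L = ρ·(t + p + q).
LSL: p² = 2 + d² − 2cos(α−β) + 2d(sin α − sin β) = 72.016537; p = √p² = 8.486256; φ = atan2(cos β − cos α, d + sin α − sin β) = 0.068811 rad; t = (φ − α) mod 2π = 1.624757 rad, q = (β − φ) mod 2π = 5.285001 rad → L = 1.6·(1.624757 + 8.486256 + 5.285001) = 1.6·15.396014 = 24.633623 m
RSR: p² = 2 + d² − 2cos(α−β) + 2d(sin β − sin α) = 78.901421; p = √p² = 8.882647; φ = atan2(cos α − cos β, d − sin α + sin β) = -0.065736 rad; t = (α − φ) mod 2π = 4.792975 rad, q = (φ − β) mod 2π = 0.863637 rad → L = 1.6·(4.792975 + 8.882647 + 0.863637) = 1.6·14.539259 = 23.262815 m
LSR: p² = d² − 2 + 2cos(α−β) + 2d(sin α + sin β) = 43.486139; p = √p² = 6.594402; φ = atan2(−cos α − cos β, d + sin α + sin β) − atan2(−2, p) = 0.205369 rad; t = (φ − α) mod 2π = 1.761315 rad, q = (φ − β) mod 2π = 1.134742 rad → L = 1.6·(1.761315 + 6.594402 + 1.134742) = 1.6·9.490459 = 15.184735 m
RSL: p² = d² − 2 + 2cos(α−β) − 2d(sin α + sin β) = 105.912152; p = √p² = 10.291363; φ = atan2(cos α + cos β, d − sin α − sin β) − atan2(2, p) = -0.133423 rad; t = (α − φ) mod 2π = 4.860663 rad, q = (β − φ) mod 2π = 5.487236 rad → L = 1.6·(4.860663 + 10.291363 + 5.487236) = 1.6·20.639261 = 33.022818 m
RLR: c = (6 − d² + 2cos(α−β) + 2d(sin α − sin β))/8 = -8.862678, |c| > 1 → infeasible
LRL: c = (6 − d² + 2cos(α−β) − 2d(sin α − sin β))/8 = -8.002067, |c| > 1 → infeasible
Shortest: LSR with L = 15.184735 m ≈ 15.1847 m
Convert LSR to answer units (arcs ×180/π): t = 1.761315·180/π = 100.9159°, p = ρ·p = 1.6·6.594402 = 10.5510 m, q = 1.134742·180/π = 65.0159°, L = 15.1847 m.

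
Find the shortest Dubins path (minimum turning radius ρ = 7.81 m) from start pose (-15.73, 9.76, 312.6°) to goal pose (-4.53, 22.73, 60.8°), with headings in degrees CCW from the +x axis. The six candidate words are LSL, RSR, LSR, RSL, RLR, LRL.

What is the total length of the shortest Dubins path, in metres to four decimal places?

Let ψ = atan2(Δy, Δx) = atan2(12.97, 11.20) = 49.1884° be the start→goal bearing.
Normalize: d = |goal − start| / ρ = 17.136537/7.81 = 2.194179, α = (θ_start − ψ) mod 360° = 263.4116° = 4.597400 rad, β = (θ_goal − ψ) mod 360° = 11.6116° = 0.202661 rad.
Common terms: sin α = -0.993396, cos α = -0.114735, sin β = 0.201277, cos β = 0.979534, cos(α−β) = -0.312335, d² = 4.814421. Work in radians in the unit-radius frame; every candidate has L = ρ·(t + p + q).
LSL: p² = 2 + d² − 2cos(α−β) + 2d(sin α − sin β) = 2.196439; p = √p² = 1.482039; φ = atan2(cos β − cos α, d + sin α − sin β) = 0.830627 rad; t = (φ − α) mod 2π = 2.516412 rad, q = (β − φ) mod 2π = 5.655219 rad → L = 7.81·(2.516412 + 1.482039 + 5.655219) = 7.81·9.653670 = 75.395165 m
RSR: p² = 2 + d² − 2cos(α−β) + 2d(sin β − sin α) = 12.681743; p = √p² = 3.561143; φ = atan2(cos α − cos β, d − sin α + sin β) = -0.312334 rad; t = (α − φ) mod 2π = 4.909734 rad, q = (φ − β) mod 2π = 5.768190 rad → L = 7.81·(4.909734 + 3.561143 + 5.768190) = 7.81·14.239068 = 111.207120 m
LSR: p² = d² − 2 + 2cos(α−β) + 2d(sin α + sin β) = -1.286352 < 0 → infeasible
RSL: p² = d² − 2 + 2cos(α−β) − 2d(sin α + sin β) = 5.665854; p = √p² = 2.380305; φ = atan2(cos α + cos β, d − sin α − sin β) − atan2(2, p) = -0.416915 rad; t = (α − φ) mod 2π = 5.014316 rad, q = (β − φ) mod 2π = 0.619577 rad → L = 7.81·(5.014316 + 2.380305 + 0.619577) = 7.81·8.014198 = 62.590885 m
RLR: c = (6 − d² + 2cos(α−β) + 2d(sin α − sin β))/8 = -0.585218; p = 2π − arccos c = 4.087240 rad; φ = atan2(cos α − cos β, d − sin α + sin β) = -0.312334 rad; t = (α − φ + p/2) mod 2π = 0.670169 rad, q = (α − β − t + p) mod 2π = 1.528625 rad → L = 7.81·(0.670169 + 4.087240 + 1.528625) = 7.81·6.286034 = 49.093928 m
LRL: c = (6 − d² + 2cos(α−β) − 2d(sin α − sin β))/8 = 0.725445; p = 2π − arccos c = 5.524070 rad; φ = atan2(cos β − cos α, d + sin α − sin β) = 0.830627 rad; t = (φ − α + p/2) mod 2π = 5.278447 rad, q = (β − α − t + p) mod 2π = 2.134069 rad → L = 7.81·(5.278447 + 5.524070 + 2.134069) = 7.81·12.936586 = 101.034737 m
Shortest: RLR with L = 49.093928 m ≈ 49.0939 m

49.0939 m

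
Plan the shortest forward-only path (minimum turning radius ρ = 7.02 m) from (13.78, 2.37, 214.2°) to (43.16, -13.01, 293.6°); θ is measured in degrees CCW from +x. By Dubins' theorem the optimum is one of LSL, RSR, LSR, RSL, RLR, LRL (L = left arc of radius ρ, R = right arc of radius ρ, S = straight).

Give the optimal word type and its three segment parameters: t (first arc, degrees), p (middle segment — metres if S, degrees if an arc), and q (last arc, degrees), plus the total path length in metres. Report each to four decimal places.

Let ψ = atan2(Δy, Δx) = atan2(-15.38, 29.38) = -27.6314° be the start→goal bearing.
Normalize: d = |goal − start| / ρ = 33.162159/7.02 = 4.723954, α = (θ_start − ψ) mod 360° = 241.8314° = 4.220754 rad, β = (θ_goal − ψ) mod 360° = 321.2314° = 5.606546 rad.
Common terms: sin α = -0.881562, cos α = -0.472068, sin β = -0.626177, cos β = 0.779681, cos(α−β) = 0.183951, d² = 22.315744. Work in radians in the unit-radius frame; every candidate has L = ρ·(t + p + q).
LSL: p² = 2 + d² − 2cos(α−β) + 2d(sin α − sin β) = 21.534981; p = √p² = 4.640580; φ = atan2(cos β − cos α, d + sin α − sin β) = 0.273123 rad; t = (φ − α) mod 2π = 2.335554 rad, q = (β − φ) mod 2π = 5.333423 rad → L = 7.02·(2.335554 + 4.640580 + 5.333423) = 7.02·12.309557 = 86.413087 m
RSR: p² = 2 + d² − 2cos(α−β) + 2d(sin β − sin α) = 26.360702; p = √p² = 5.134267; φ = atan2(cos α − cos β, d − sin α + sin β) = -0.246285 rad; t = (α − φ) mod 2π = 4.467039 rad, q = (φ − β) mod 2π = 0.430355 rad → L = 7.02·(4.467039 + 5.134267 + 0.430355) = 7.02·10.031661 = 70.422262 m
LSR: p² = d² − 2 + 2cos(α−β) + 2d(sin α + sin β) = 6.438667; p = √p² = 2.537453; φ = atan2(−cos α − cos β, d + sin α + sin β) − atan2(−2, p) = 0.572145 rad; t = (φ − α) mod 2π = 2.634576 rad, q = (φ − β) mod 2π = 1.248785 rad → L = 7.02·(2.634576 + 2.537453 + 1.248785) = 7.02·6.420813 = 45.074111 m
RSL: p² = d² − 2 + 2cos(α−β) − 2d(sin α + sin β) = 34.928626; p = √p² = 5.910045; φ = atan2(cos α + cos β, d − sin α − sin β) − atan2(2, p) = -0.276987 rad; t = (α − φ) mod 2π = 4.497741 rad, q = (β − φ) mod 2π = 5.883533 rad → L = 7.02·(4.497741 + 5.910045 + 5.883533) = 7.02·16.291318 = 114.365056 m
RLR: c = (6 − d² + 2cos(α−β) + 2d(sin α − sin β))/8 = -2.295088, |c| > 1 → infeasible
LRL: c = (6 − d² + 2cos(α−β) − 2d(sin α − sin β))/8 = -1.691873, |c| > 1 → infeasible
Shortest: LSR with L = 45.074111 m ≈ 45.0741 m
Convert LSR to answer units (arcs ×180/π): t = 2.634576·180/π = 150.9501°, p = ρ·p = 7.02·2.537453 = 17.8129 m, q = 1.248785·180/π = 71.5501°, L = 45.0741 m.

LSR: t = 150.9501°, p = 17.8129 m, q = 71.5501°, L = 45.0741 m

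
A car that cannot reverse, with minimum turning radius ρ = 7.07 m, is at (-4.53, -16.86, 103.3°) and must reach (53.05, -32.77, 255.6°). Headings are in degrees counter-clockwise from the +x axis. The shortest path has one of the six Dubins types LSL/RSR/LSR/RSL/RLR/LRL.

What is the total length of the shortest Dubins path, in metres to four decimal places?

72.2330 m

Let ψ = atan2(Δy, Δx) = atan2(-15.91, 57.58) = -15.4461° be the start→goal bearing.
Normalize: d = |goal − start| / ρ = 59.737631/7.07 = 8.449453, α = (θ_start − ψ) mod 360° = 118.7461° = 2.072510 rad, β = (θ_goal − ψ) mod 360° = 271.0461° = 4.730646 rad.
Common terms: sin α = 0.876760, cos α = -0.480929, sin β = -0.999833, cos β = 0.018256, cos(α−β) = -0.885394, d² = 71.393251. Work in radians in the unit-radius frame; every candidate has L = ρ·(t + p + q).
LSL: p² = 2 + d² − 2cos(α−β) + 2d(sin α − sin β) = 106.876407; p = √p² = 10.338105; φ = atan2(cos β − cos α, d + sin α − sin β) = 0.048305 rad; t = (φ − α) mod 2π = 4.258980 rad, q = (β − φ) mod 2π = 4.682342 rad → L = 7.07·(4.258980 + 10.338105 + 4.682342) = 7.07·19.279426 = 136.305544 m
RSR: p² = 2 + d² − 2cos(α−β) + 2d(sin β − sin α) = 43.451669; p = √p² = 6.591788; φ = atan2(cos α − cos β, d − sin α + sin β) = -0.075801 rad; t = (α − φ) mod 2π = 2.148311 rad, q = (φ − β) mod 2π = 1.476738 rad → L = 7.07·(2.148311 + 6.591788 + 1.476738) = 7.07·10.216837 = 72.233037 m
LSR: p² = d² − 2 + 2cos(α−β) + 2d(sin α + sin β) = 65.542654; p = √p² = 8.095842; φ = atan2(−cos α − cos β, d + sin α + sin β) − atan2(−2, p) = 0.297701 rad; t = (φ − α) mod 2π = 4.508377 rad, q = (φ − β) mod 2π = 1.850240 rad → L = 7.07·(4.508377 + 8.095842 + 1.850240) = 7.07·14.454458 = 102.193021 m
RSL: p² = d² − 2 + 2cos(α−β) − 2d(sin α + sin β) = 69.702273; p = √p² = 8.348789; φ = atan2(cos α + cos β, d − sin α − sin β) − atan2(2, p) = -0.289044 rad; t = (α − φ) mod 2π = 2.361554 rad, q = (β − φ) mod 2π = 5.019690 rad → L = 7.07·(2.361554 + 8.348789 + 5.019690) = 7.07·15.730033 = 111.211334 m
RLR: c = (6 − d² + 2cos(α−β) + 2d(sin α − sin β))/8 = -4.431459, |c| > 1 → infeasible
LRL: c = (6 − d² + 2cos(α−β) − 2d(sin α − sin β))/8 = -12.359551, |c| > 1 → infeasible
Shortest: RSR with L = 72.233037 m ≈ 72.2330 m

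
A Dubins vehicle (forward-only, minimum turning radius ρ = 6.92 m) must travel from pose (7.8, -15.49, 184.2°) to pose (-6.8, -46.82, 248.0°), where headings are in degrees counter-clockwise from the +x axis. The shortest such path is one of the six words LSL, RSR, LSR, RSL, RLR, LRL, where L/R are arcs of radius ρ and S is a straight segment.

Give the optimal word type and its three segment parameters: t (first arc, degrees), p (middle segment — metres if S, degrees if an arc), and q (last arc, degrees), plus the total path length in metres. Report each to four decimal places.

Let ψ = atan2(Δy, Δx) = atan2(-31.33, -14.60) = -114.9858° be the start→goal bearing.
Normalize: d = |goal − start| / ρ = 34.564851/6.92 = 4.994921, α = (θ_start − ψ) mod 360° = 299.1858° = 5.221778 rad, β = (θ_goal − ψ) mod 360° = 2.9858° = 0.052113 rad.
Common terms: sin α = -0.873043, cos α = 0.487644, sin β = 0.052089, cos β = 0.998642, cos(α−β) = 0.441506, d² = 24.949232. Work in radians in the unit-radius frame; every candidate has L = ρ·(t + p + q).
LSL: p² = 2 + d² − 2cos(α−β) + 2d(sin α − sin β) = 16.824300; p = √p² = 4.101744; φ = atan2(cos β − cos α, d + sin α − sin β) = 0.124905 rad; t = (φ − α) mod 2π = 1.186312 rad, q = (β − φ) mod 2π = 6.210393 rad → L = 6.92·(1.186312 + 4.101744 + 6.210393) = 6.92·11.498449 = 79.569266 m
RSR: p² = 2 + d² − 2cos(α−β) + 2d(sin β − sin α) = 35.308141; p = √p² = 5.942065; φ = atan2(cos α − cos β, d − sin α + sin β) = -0.086103 rad; t = (α − φ) mod 2π = 5.307881 rad, q = (φ − β) mod 2π = 6.144969 rad → L = 6.92·(5.307881 + 5.942065 + 6.144969) = 6.92·17.394916 = 120.372818 m
LSR: p² = d² − 2 + 2cos(α−β) + 2d(sin α + sin β) = 15.631051; p = √p² = 3.953612; φ = atan2(−cos α − cos β, d + sin α + sin β) − atan2(−2, p) = 0.126244 rad; t = (φ − α) mod 2π = 1.187652 rad, q = (φ − β) mod 2π = 0.074132 rad → L = 6.92·(1.187652 + 3.953612 + 0.074132) = 6.92·5.215396 = 36.090538 m
RSL: p² = d² − 2 + 2cos(α−β) − 2d(sin α + sin β) = 32.033436; p = √p² = 5.659809; φ = atan2(cos α + cos β, d − sin α − sin β) − atan2(2, p) = -0.089471 rad; t = (α − φ) mod 2π = 5.311249 rad, q = (β − φ) mod 2π = 0.141584 rad → L = 6.92·(5.311249 + 5.659809 + 0.141584) = 6.92·11.112642 = 76.899483 m
RLR: c = (6 − d² + 2cos(α−β) + 2d(sin α − sin β))/8 = -3.413518, |c| > 1 → infeasible
LRL: c = (6 − d² + 2cos(α−β) − 2d(sin α − sin β))/8 = -1.103037, |c| > 1 → infeasible
Shortest: LSR with L = 36.090538 m ≈ 36.0905 m
Convert LSR to answer units (arcs ×180/π): t = 1.187652·180/π = 68.0474°, p = ρ·p = 6.92·3.953612 = 27.3590 m, q = 0.074132·180/π = 4.2474°, L = 36.0905 m.

LSR: t = 68.0474°, p = 27.3590 m, q = 4.2474°, L = 36.0905 m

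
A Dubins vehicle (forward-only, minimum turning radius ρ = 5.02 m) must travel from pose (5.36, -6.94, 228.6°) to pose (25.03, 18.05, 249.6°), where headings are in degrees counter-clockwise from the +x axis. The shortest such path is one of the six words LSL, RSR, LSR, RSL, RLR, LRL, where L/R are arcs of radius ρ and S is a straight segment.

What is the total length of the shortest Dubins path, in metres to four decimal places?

59.6904 m

Let ψ = atan2(Δy, Δx) = atan2(24.99, 19.67) = 51.7932° be the start→goal bearing.
Normalize: d = |goal − start| / ρ = 31.802657/5.02 = 6.335191, α = (θ_start − ψ) mod 360° = 176.8068° = 3.085861 rad, β = (θ_goal − ψ) mod 360° = 197.8068° = 3.452380 rad.
Common terms: sin α = 0.055703, cos α = -0.998447, sin β = -0.305808, cos β = -0.952093, cos(α−β) = 0.933580, d² = 40.134641. Work in radians in the unit-radius frame; every candidate has L = ρ·(t + p + q).
LSL: p² = 2 + d² − 2cos(α−β) + 2d(sin α − sin β) = 44.847966; p = √p² = 6.696862; φ = atan2(cos β − cos α, d + sin α − sin β) = 0.006922 rad; t = (φ − α) mod 2π = 3.204246 rad, q = (β − φ) mod 2π = 3.445458 rad → L = 5.02·(3.204246 + 6.696862 + 3.445458) = 5.02·13.346567 = 66.999766 m
RSR: p² = 2 + d² − 2cos(α−β) + 2d(sin β − sin α) = 35.686994; p = √p² = 5.973859; φ = atan2(cos α − cos β, d − sin α + sin β) = -0.007760 rad; t = (α − φ) mod 2π = 3.093621 rad, q = (φ − β) mod 2π = 2.823046 rad → L = 5.02·(3.093621 + 5.973859 + 2.823046) = 5.02·11.890525 = 59.690437 m
LSR: p² = d² − 2 + 2cos(α−β) + 2d(sin α + sin β) = 36.832868; p = √p² = 6.069009; φ = atan2(−cos α − cos β, d + sin α + sin β) − atan2(−2, p) = 0.628532 rad; t = (φ − α) mod 2π = 3.825857 rad, q = (φ − β) mod 2π = 3.459337 rad → L = 5.02·(3.825857 + 6.069009 + 3.459337) = 5.02·13.354203 = 67.038099 m
RSL: p² = d² − 2 + 2cos(α−β) − 2d(sin α + sin β) = 43.170735; p = √p² = 6.570444; φ = atan2(cos α + cos β, d − sin α − sin β) − atan2(2, p) = -0.583446 rad; t = (α − φ) mod 2π = 3.669307 rad, q = (β − φ) mod 2π = 4.035826 rad → L = 5.02·(3.669307 + 6.570444 + 4.035826) = 5.02·14.275577 = 71.663398 m
RLR: c = (6 − d² + 2cos(α−β) + 2d(sin α − sin β))/8 = -3.460874, |c| > 1 → infeasible
LRL: c = (6 − d² + 2cos(α−β) − 2d(sin α − sin β))/8 = -4.605996, |c| > 1 → infeasible
Shortest: RSR with L = 59.690437 m ≈ 59.6904 m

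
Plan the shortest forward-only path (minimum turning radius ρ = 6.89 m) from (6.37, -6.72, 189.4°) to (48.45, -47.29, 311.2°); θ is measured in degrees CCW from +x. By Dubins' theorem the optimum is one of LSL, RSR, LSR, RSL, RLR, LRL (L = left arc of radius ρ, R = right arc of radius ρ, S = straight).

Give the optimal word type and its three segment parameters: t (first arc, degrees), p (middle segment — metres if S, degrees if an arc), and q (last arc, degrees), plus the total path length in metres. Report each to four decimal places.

Let ψ = atan2(Δy, Δx) = atan2(-40.57, 42.08) = -43.9533° be the start→goal bearing.
Normalize: d = |goal − start| / ρ = 58.452128/6.89 = 8.483618, α = (θ_start − ψ) mod 360° = 233.3533° = 4.072784 rad, β = (θ_goal − ψ) mod 360° = 355.1533° = 6.198595 rad.
Common terms: sin α = -0.802332, cos α = -0.596879, sin β = -0.084489, cos β = 0.996424, cos(α−β) = -0.526956, d² = 71.971775. Work in radians in the unit-radius frame; every candidate has L = ρ·(t + p + q).
LSL: p² = 2 + d² − 2cos(α−β) + 2d(sin α − sin β) = 62.845889; p = √p² = 7.927540; φ = atan2(cos β − cos α, d + sin α − sin β) = 0.202362 rad; t = (φ − α) mod 2π = 2.412763 rad, q = (β − φ) mod 2π = 5.996233 rad → L = 6.89·(2.412763 + 7.927540 + 5.996233) = 6.89·16.336536 = 112.558735 m
RSR: p² = 2 + d² − 2cos(α−β) + 2d(sin β − sin α) = 87.205484; p = √p² = 9.338388; φ = atan2(cos α − cos β, d − sin α + sin β) = -0.171457 rad; t = (α − φ) mod 2π = 4.244241 rad, q = (φ − β) mod 2π = 6.196318 rad → L = 6.89·(4.244241 + 9.338388 + 6.196318) = 6.89·19.778947 = 136.276946 m
LSR: p² = d² − 2 + 2cos(α−β) + 2d(sin α + sin β) = 53.870962; p = √p² = 7.339684; φ = atan2(−cos α − cos β, d + sin α + sin β) − atan2(−2, p) = 0.213487 rad; t = (φ − α) mod 2π = 2.423888 rad, q = (φ − β) mod 2π = 0.298077 rad → L = 6.89·(2.423888 + 7.339684 + 0.298077) = 6.89·10.061649 = 69.324764 m
RSL: p² = d² − 2 + 2cos(α−β) − 2d(sin α + sin β) = 83.964765; p = √p² = 9.163229; φ = atan2(cos α + cos β, d − sin α − sin β) − atan2(2, p) = -0.172280 rad; t = (α − φ) mod 2π = 4.245064 rad, q = (β − φ) mod 2π = 0.087690 rad → L = 6.89·(4.245064 + 9.163229 + 0.087690) = 6.89·13.495983 = 92.987326 m
RLR: c = (6 − d² + 2cos(α−β) + 2d(sin α − sin β))/8 = -9.900685, |c| > 1 → infeasible
LRL: c = (6 − d² + 2cos(α−β) − 2d(sin α − sin β))/8 = -6.855736, |c| > 1 → infeasible
Shortest: LSR with L = 69.324764 m ≈ 69.3248 m
Convert LSR to answer units (arcs ×180/π): t = 2.423888·180/π = 138.8786°, p = ρ·p = 6.89·7.339684 = 50.5704 m, q = 0.298077·180/π = 17.0786°, L = 69.3248 m.

LSR: t = 138.8786°, p = 50.5704 m, q = 17.0786°, L = 69.3248 m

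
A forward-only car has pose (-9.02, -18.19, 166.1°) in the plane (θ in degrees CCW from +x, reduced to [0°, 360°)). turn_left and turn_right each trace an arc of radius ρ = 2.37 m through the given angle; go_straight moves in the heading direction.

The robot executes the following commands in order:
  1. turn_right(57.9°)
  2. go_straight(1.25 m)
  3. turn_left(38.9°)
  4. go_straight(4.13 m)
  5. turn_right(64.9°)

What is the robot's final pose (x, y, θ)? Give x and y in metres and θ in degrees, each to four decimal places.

(-16.5850, -9.6376, 82.2000°)

set_pose: (x, y, θ) = (-9.0200, -18.1900, 166.1000°), ρ = 2.37
turn_right(57.9°): centre at ρ to the right, rotate −57.9° → (-10.7021, -16.6296, 108.2000°)
go_straight(1.25): x += 1.25·cos θ, y += 1.25·sin θ → (-11.0925, -15.4422, 108.2000°)
turn_left(38.9°): centre at ρ to the left, rotate +38.9° → (-12.0566, -14.1925, 147.1000°)
go_straight(4.13): x += 4.13·cos θ, y += 4.13·sin θ → (-15.5243, -11.9492, 147.1000°)
turn_right(64.9°): centre at ρ to the right, rotate −64.9° → (-16.5850, -9.6376, 82.2000°)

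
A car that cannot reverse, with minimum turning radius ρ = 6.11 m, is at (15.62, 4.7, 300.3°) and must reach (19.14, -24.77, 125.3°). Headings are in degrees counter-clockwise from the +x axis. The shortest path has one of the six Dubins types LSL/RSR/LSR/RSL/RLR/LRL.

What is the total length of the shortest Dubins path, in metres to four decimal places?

45.3522 m

Let ψ = atan2(Δy, Δx) = atan2(-29.47, 3.52) = -83.1887° be the start→goal bearing.
Normalize: d = |goal − start| / ρ = 29.679476/6.11 = 4.857525, α = (θ_start − ψ) mod 360° = 23.4887° = 0.409954 rad, β = (θ_goal − ψ) mod 360° = 208.4887° = 3.638814 rad.
Common terms: sin α = 0.398568, cos α = 0.917139, sin β = -0.476985, cos β = -0.878912, cos(α−β) = -0.996195, d² = 23.595546. Work in radians in the unit-radius frame; every candidate has L = ρ·(t + p + q).
LSL: p² = 2 + d² − 2cos(α−β) + 2d(sin α − sin β) = 36.093971; p = √p² = 6.007826; φ = atan2(cos β − cos α, d + sin α − sin β) = -0.303594 rad; t = (φ − α) mod 2π = 5.569637 rad, q = (β − φ) mod 2π = 3.942408 rad → L = 6.11·(5.569637 + 6.007826 + 3.942408) = 6.11·15.519870 = 94.826407 m
RSR: p² = 2 + d² − 2cos(α−β) + 2d(sin β − sin α) = 19.081901; p = √p² = 4.368284; φ = atan2(cos α − cos β, d − sin α + sin β) = 0.423723 rad; t = (α − φ) mod 2π = 6.269417 rad, q = (φ − β) mod 2π = 3.068095 rad → L = 6.11·(6.269417 + 4.368284 + 3.068095) = 6.11·13.705795 = 83.742408 m
LSR: p² = d² − 2 + 2cos(α−β) + 2d(sin α + sin β) = 18.841330; p = √p² = 4.340660; φ = atan2(−cos α − cos β, d + sin α + sin β) − atan2(−2, p) = 0.423767 rad; t = (φ − α) mod 2π = 0.013812 rad, q = (φ − β) mod 2π = 3.068138 rad → L = 6.11·(0.013812 + 4.340660 + 3.068138) = 6.11·7.422611 = 45.352151 m
RSL: p² = d² − 2 + 2cos(α−β) − 2d(sin α + sin β) = 20.364985; p = √p² = 4.512758; φ = atan2(cos α + cos β, d − sin α − sin β) − atan2(2, p) = -0.409430 rad; t = (α − φ) mod 2π = 0.819385 rad, q = (β − φ) mod 2π = 4.048244 rad → L = 6.11·(0.819385 + 4.512758 + 4.048244) = 6.11·9.380386 = 57.314159 m
RLR: c = (6 − d² + 2cos(α−β) + 2d(sin α − sin β))/8 = -1.385238, |c| > 1 → infeasible
LRL: c = (6 − d² + 2cos(α−β) − 2d(sin α − sin β))/8 = -3.511746, |c| > 1 → infeasible
Shortest: LSR with L = 45.352151 m ≈ 45.3522 m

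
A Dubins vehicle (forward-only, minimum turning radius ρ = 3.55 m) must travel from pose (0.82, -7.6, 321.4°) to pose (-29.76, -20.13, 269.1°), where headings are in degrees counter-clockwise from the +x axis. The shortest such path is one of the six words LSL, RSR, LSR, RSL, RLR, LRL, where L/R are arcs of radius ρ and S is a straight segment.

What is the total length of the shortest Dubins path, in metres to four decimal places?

Let ψ = atan2(Δy, Δx) = atan2(-12.53, -30.58) = -157.7189° be the start→goal bearing.
Normalize: d = |goal − start| / ρ = 33.047501/3.55 = 9.309155, α = (θ_start − ψ) mod 360° = 119.1189° = 2.079017 rad, β = (θ_goal − ψ) mod 360° = 66.8189° = 1.166210 rad.
Common terms: sin α = 0.873612, cos α = -0.486623, sin β = 0.919265, cos β = 0.393639, cos(α−β) = 0.611527, d² = 86.660369. Work in radians in the unit-radius frame; every candidate has L = ρ·(t + p + q).
LSL: p² = 2 + d² − 2cos(α−β) + 2d(sin α − sin β) = 86.587329; p = √p² = 9.305231; φ = atan2(cos β − cos α, d + sin α − sin β) = 0.094740 rad; t = (φ − α) mod 2π = 4.298909 rad, q = (β − φ) mod 2π = 1.071469 rad → L = 3.55·(4.298909 + 9.305231 + 1.071469) = 3.55·14.675609 = 52.098413 m
RSR: p² = 2 + d² − 2cos(α−β) + 2d(sin β − sin α) = 88.287301; p = √p² = 9.396132; φ = atan2(cos α − cos β, d − sin α + sin β) = -0.093821 rad; t = (α − φ) mod 2π = 2.172838 rad, q = (φ − β) mod 2π = 5.023155 rad → L = 3.55·(2.172838 + 9.396132 + 5.023155) = 3.55·16.592125 = 58.902043 m
LSR: p² = d² − 2 + 2cos(α−β) + 2d(sin α + sin β) = 119.263764; p = √p² = 10.920795; φ = atan2(−cos α − cos β, d + sin α + sin β) − atan2(−2, p) = 0.189505 rad; t = (φ − α) mod 2π = 4.393674 rad, q = (φ − β) mod 2π = 5.306481 rad → L = 3.55·(4.393674 + 10.920795 + 5.306481) = 3.55·20.620949 = 73.204370 m
RSL: p² = d² − 2 + 2cos(α−β) − 2d(sin α + sin β) = 52.503083; p = √p² = 7.245901; φ = atan2(cos α + cos β, d − sin α − sin β) − atan2(2, p) = -0.281683 rad; t = (α − φ) mod 2π = 2.360700 rad, q = (β − φ) mod 2π = 1.447892 rad → L = 3.55·(2.360700 + 7.245901 + 1.447892) = 3.55·11.054493 = 39.243451 m
RLR: c = (6 − d² + 2cos(α−β) + 2d(sin α − sin β))/8 = -10.035913, |c| > 1 → infeasible
LRL: c = (6 − d² + 2cos(α−β) − 2d(sin α − sin β))/8 = -9.823416, |c| > 1 → infeasible
Shortest: RSL with L = 39.243451 m ≈ 39.2435 m

39.2435 m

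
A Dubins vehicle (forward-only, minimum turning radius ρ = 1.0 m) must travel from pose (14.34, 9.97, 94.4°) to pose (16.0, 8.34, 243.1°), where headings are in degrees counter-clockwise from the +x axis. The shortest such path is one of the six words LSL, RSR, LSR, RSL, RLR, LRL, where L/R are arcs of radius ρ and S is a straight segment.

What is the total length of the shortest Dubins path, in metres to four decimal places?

4.9629 m

Let ψ = atan2(Δy, Δx) = atan2(-1.63, 1.66) = -44.4776° be the start→goal bearing.
Normalize: d = |goal − start| / ρ = 2.326478/1.0 = 2.326478, α = (θ_start − ψ) mod 360° = 138.8776° = 2.423871 rad, β = (θ_goal − ψ) mod 360° = 287.5776° = 5.019175 rad.
Common terms: sin α = 0.657670, cos α = -0.753306, sin β = -0.953309, cos β = 0.301997, cos(α−β) = -0.854459, d² = 5.412500. Work in radians in the unit-radius frame; every candidate has L = ρ·(t + p + q).
LSL: p² = 2 + d² − 2cos(α−β) + 2d(sin α − sin β) = 16.617234; p = √p² = 4.076424; φ = atan2(cos β − cos α, d + sin α − sin β) = 0.261862 rad; t = (φ − α) mod 2π = 4.121177 rad, q = (β − φ) mod 2π = 4.757313 rad → L = 1.0·(4.121177 + 4.076424 + 4.757313) = 1.0·12.954914 = 12.954914 m
RSR: p² = 2 + d² − 2cos(α−β) + 2d(sin β − sin α) = 1.625602; p = √p² = 1.274991; φ = atan2(cos α − cos β, d − sin α + sin β) = -0.974986 rad; t = (α − φ) mod 2π = 3.398857 rad, q = (φ − β) mod 2π = 0.289024 rad → L = 1.0·(3.398857 + 1.274991 + 0.289024) = 1.0·4.962872 = 4.962872 m
LSR: p² = d² − 2 + 2cos(α−β) + 2d(sin α + sin β) = 0.327988; p = √p² = 0.572703; φ = atan2(−cos α − cos β, d + sin α + sin β) − atan2(−2, p) = 1.510582 rad; t = (φ − α) mod 2π = 5.369897 rad, q = (φ − β) mod 2π = 2.774592 rad → L = 1.0·(5.369897 + 0.572703 + 2.774592) = 1.0·8.717192 = 8.717192 m
RSL: p² = d² − 2 + 2cos(α−β) − 2d(sin α + sin β) = 3.079176; p = √p² = 1.754758; φ = atan2(cos α + cos β, d − sin α − sin β) − atan2(2, p) = -1.021067 rad; t = (α − φ) mod 2π = 3.444938 rad, q = (β − φ) mod 2π = 6.040242 rad → L = 1.0·(3.444938 + 1.754758 + 6.040242) = 1.0·11.239938 = 11.239938 m
RLR: c = (6 − d² + 2cos(α−β) + 2d(sin α − sin β))/8 = 0.796800; p = 2π − arccos c = 5.634369 rad; φ = atan2(cos α − cos β, d − sin α + sin β) = -0.974986 rad; t = (α − φ + p/2) mod 2π = 6.216042 rad, q = (α − β − t + p) mod 2π = 3.106208 rad → L = 1.0·(6.216042 + 5.634369 + 3.106208) = 1.0·14.956619 = 14.956619 m
LRL: c = (6 − d² + 2cos(α−β) − 2d(sin α − sin β))/8 = -1.077154, |c| > 1 → infeasible
Shortest: RSR with L = 4.962872 m ≈ 4.9629 m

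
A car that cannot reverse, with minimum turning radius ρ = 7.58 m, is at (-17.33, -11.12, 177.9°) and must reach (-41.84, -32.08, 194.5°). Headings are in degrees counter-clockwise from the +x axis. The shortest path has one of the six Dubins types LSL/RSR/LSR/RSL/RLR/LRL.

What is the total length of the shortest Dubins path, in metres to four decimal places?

Let ψ = atan2(Δy, Δx) = atan2(-20.96, -24.51) = -139.4642° be the start→goal bearing.
Normalize: d = |goal − start| / ρ = 32.249988/7.58 = 4.254616, α = (θ_start − ψ) mod 360° = 317.3642° = 5.539051 rad, β = (θ_goal − ψ) mod 360° = 333.9642° = 5.828775 rad.
Common terms: sin α = -0.677335, cos α = 0.735674, sin β = -0.438932, cos β = 0.898520, cos(α−β) = 0.958323, d² = 18.101755. Work in radians in the unit-radius frame; every candidate has L = ρ·(t + p + q).
LSL: p² = 2 + d² − 2cos(α−β) + 2d(sin α − sin β) = 16.156482; p = √p² = 4.019513; φ = atan2(cos β − cos α, d + sin α − sin β) = 0.040525 rad; t = (φ − α) mod 2π = 0.784660 rad, q = (β − φ) mod 2π = 5.788250 rad → L = 7.58·(0.784660 + 4.019513 + 5.788250) = 7.58·10.592423 = 80.290564 m
RSR: p² = 2 + d² − 2cos(α−β) + 2d(sin β − sin α) = 20.213738; p = √p² = 4.495969; φ = atan2(cos α − cos β, d − sin α + sin β) = -0.036228 rad; t = (α − φ) mod 2π = 5.575279 rad, q = (φ − β) mod 2π = 0.418182 rad → L = 7.58·(5.575279 + 4.495969 + 0.418182) = 7.58·10.489430 = 79.509878 m
LSR: p² = d² − 2 + 2cos(α−β) + 2d(sin α + sin β) = 8.519820; p = √p² = 2.918873; φ = atan2(−cos α − cos β, d + sin α + sin β) − atan2(−2, p) = 0.120637 rad; t = (φ − α) mod 2π = 0.864771 rad, q = (φ − β) mod 2π = 0.575047 rad → L = 7.58·(0.864771 + 2.918873 + 0.575047) = 7.58·4.358691 = 33.038880 m
RSL: p² = d² − 2 + 2cos(α−β) − 2d(sin α + sin β) = 27.516981; p = √p² = 5.245663; φ = atan2(cos α + cos β, d − sin α − sin β) − atan2(2, p) = -0.068885 rad; t = (α − φ) mod 2π = 5.607936 rad, q = (β − φ) mod 2π = 5.897660 rad → L = 7.58·(5.607936 + 5.245663 + 5.897660) = 7.58·16.751259 = 126.974545 m
RLR: c = (6 − d² + 2cos(α−β) + 2d(sin α − sin β))/8 = -1.526717, |c| > 1 → infeasible
LRL: c = (6 − d² + 2cos(α−β) − 2d(sin α − sin β))/8 = -1.019560, |c| > 1 → infeasible
Shortest: LSR with L = 33.038880 m ≈ 33.0389 m

33.0389 m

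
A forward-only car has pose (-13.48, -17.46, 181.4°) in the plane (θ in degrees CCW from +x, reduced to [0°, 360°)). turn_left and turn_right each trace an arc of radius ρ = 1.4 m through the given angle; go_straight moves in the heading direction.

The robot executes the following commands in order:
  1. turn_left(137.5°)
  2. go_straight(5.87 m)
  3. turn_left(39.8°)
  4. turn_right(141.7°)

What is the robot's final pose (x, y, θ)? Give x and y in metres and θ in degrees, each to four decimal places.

(-8.2434, -26.6357, 217.0000°)

set_pose: (x, y, θ) = (-13.4800, -17.4600, 181.4000°), ρ = 1.4
turn_left(137.5°): centre at ρ to the left, rotate +137.5° → (-14.3661, -19.9146, 318.9000°)
go_straight(5.87): x += 5.87·cos θ, y += 5.87·sin θ → (-9.9427, -23.7734, 318.9000°)
turn_left(39.8°): centre at ρ to the left, rotate +39.8° → (-9.0541, -24.1180, 358.7000°)
turn_right(141.7°): centre at ρ to the right, rotate −141.7° → (-8.2434, -26.6357, 217.0000°)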